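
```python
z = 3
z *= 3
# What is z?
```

Trace:
`z = 3` → z = 3
`z *= 3` → z = 9
So z = 9

Answer: 9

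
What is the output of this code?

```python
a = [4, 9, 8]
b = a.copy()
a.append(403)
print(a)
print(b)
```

Key concept: list.copy() creates independent copy.
Step by step:
`a = [4, 9, 8]` → a = [4, 9, 8]
`b = a.copy()` → b = [4, 9, 8]
`a.append(403)` → a = [4, 9, 8, 403]
`print(a)` → prints [4, 9, 8, 403]
`print(b)` → prints [4, 9, 8]

Answer:
[4, 9, 8, 403]
[4, 9, 8]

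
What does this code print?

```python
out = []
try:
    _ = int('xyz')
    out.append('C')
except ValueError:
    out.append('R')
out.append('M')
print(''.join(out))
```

Execution trace: 'R' (except ValueError) → 'M' (after the try/except). Output: RM

Answer: RM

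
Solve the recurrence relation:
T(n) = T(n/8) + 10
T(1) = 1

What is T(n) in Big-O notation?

Each step divides n by 8 and adds 10. After log_8(n) steps we reach T(1)=1. So T(n) = 10·log_8(n) + 1 = O(log n).

Answer: O(log n)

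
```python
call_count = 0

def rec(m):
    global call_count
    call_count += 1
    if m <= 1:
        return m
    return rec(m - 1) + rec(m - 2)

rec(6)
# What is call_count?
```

Calls(m) = 1 + Calls(m-1) + Calls(m-2); Calls(0)=Calls(1)=1. For m=6 this gives 25.

Answer: 25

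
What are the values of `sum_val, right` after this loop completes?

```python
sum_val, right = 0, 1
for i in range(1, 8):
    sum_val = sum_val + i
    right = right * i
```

Sum and factorial of 1 to 7
`sum_val, right` takes the values: (0, 1) → (1, 1) → (3, 1) → (3, 2) → (6, 2) → (6, 6) → (10, 6) → (10, 24) → (15, 24) → (15, 120) → (21, 120) → (21, 720) → (28, 720) → (28, 5040)

Answer: 28, 5040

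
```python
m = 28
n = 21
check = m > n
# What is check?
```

Trace:
`m = 28` → m = 28
`n = 21` → n = 21
`check = m > n` → check = True
So check = True

Answer: True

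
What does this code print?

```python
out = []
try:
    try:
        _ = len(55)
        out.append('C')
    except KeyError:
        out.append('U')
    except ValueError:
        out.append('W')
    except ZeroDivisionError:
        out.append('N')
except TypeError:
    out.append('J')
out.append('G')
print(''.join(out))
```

Execution trace: 'J' (outer except TypeError) → 'G' (after the try/except). Output: JG

Answer: JG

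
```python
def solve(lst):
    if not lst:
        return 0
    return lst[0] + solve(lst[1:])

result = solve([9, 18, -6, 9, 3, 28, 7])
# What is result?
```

9 + 18 + (-6) + 9 + 3 + 28 + 7 + 0 = 68

Answer: 68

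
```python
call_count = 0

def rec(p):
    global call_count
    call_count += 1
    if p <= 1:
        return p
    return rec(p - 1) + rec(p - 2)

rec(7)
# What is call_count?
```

Calls(p) = 1 + Calls(p-1) + Calls(p-2); Calls(0)=Calls(1)=1. For p=7 this gives 41.

Answer: 41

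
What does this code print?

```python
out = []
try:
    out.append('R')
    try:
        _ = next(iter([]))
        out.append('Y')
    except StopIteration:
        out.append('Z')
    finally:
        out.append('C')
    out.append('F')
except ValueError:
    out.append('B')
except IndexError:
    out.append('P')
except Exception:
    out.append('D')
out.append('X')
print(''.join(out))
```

Execution trace: 'R' (try body) → 'Z' (inner except StopIteration) → 'C' (inner finally) → 'F' (try body, no exception) → 'X' (after the try/except). Output: RZCFX

Answer: RZCFX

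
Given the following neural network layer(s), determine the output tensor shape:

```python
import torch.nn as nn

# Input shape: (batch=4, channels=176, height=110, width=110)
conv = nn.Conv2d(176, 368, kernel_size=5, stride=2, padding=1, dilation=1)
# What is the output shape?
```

Input: (4, 176, 110, 110) -> Output: (4, 368, 54, 54)

Answer: (4, 368, 54, 54)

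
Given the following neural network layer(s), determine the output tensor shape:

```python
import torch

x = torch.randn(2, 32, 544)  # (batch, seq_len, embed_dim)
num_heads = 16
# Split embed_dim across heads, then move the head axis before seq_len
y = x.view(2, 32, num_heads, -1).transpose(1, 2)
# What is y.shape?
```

Input: (2, 32, 544) -> head_dim = 544 // 16 = 34; after view: (2, 32, 16, 34) -> after transpose(1, 2): (2, 16, 32, 34) -> Output: (2, 16, 32, 34)

Answer: (2, 16, 32, 34)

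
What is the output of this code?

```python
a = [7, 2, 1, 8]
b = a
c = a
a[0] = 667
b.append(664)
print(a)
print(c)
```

Key concept: multiple aliases.
Step by step:
`a = [7, 2, 1, 8]` → a = [7, 2, 1, 8]
`b = a` → b = [7, 2, 1, 8] (same object as a)
`c = a` → c = [7, 2, 1, 8] (same object as a, b)
`a[0] = 667` → a = [667, 2, 1, 8] (same object as b, c); b = [667, 2, 1, 8] (same object as a, c); c = [667, 2, 1, 8] (same object as a, b)
`b.append(664)` → a = [667, 2, 1, 8, 664] (same object as b, c); b = [667, 2, 1, 8, 664] (same object as a, c); c = [667, 2, 1, 8, 664] (same object as a, b)
`print(a)` → prints [667, 2, 1, 8, 664]
`print(c)` → prints [667, 2, 1, 8, 664]

Answer:
[667, 2, 1, 8, 664]
[667, 2, 1, 8, 664]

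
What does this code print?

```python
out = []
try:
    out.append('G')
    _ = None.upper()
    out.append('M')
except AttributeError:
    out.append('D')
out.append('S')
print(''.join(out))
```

Execution trace: 'G' (try body) → 'D' (except AttributeError) → 'S' (after the try/except). Output: GDS

Answer: GDS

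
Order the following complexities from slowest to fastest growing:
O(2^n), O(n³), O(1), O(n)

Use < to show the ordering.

Ordered by growth rate: O(1) < O(n) < O(n³) < O(2^n)

Answer: O(1) < O(n) < O(n³) < O(2^n)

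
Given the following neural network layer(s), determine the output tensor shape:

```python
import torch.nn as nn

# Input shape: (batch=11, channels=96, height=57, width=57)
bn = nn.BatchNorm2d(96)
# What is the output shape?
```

Input: (11, 96, 57, 57) -> Output: (11, 96, 57, 57)

Answer: (11, 96, 57, 57)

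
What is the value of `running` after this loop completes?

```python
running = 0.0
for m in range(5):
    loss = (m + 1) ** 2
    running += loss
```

Sum of squared losses 1² + 2² + ... + 5²
`running` takes the values: 0.0 → 1.0 → 5.0 → 14.0 → 30.0 → 55.0

Answer: 55.0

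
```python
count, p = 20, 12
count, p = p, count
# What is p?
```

Trace:
`count, p = 20, 12` → count = 20; p = 12
`count, p = p, count` → count = 12; p = 20
So p = 20

Answer: 20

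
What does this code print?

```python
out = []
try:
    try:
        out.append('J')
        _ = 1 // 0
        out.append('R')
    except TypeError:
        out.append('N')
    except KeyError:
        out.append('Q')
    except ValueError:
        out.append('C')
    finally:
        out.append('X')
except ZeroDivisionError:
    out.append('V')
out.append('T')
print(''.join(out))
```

Execution trace: 'J' (inner try body) → 'X' (inner finally) → 'V' (outer except ZeroDivisionError) → 'T' (after the try/except). Output: JXVT

Answer: JXVT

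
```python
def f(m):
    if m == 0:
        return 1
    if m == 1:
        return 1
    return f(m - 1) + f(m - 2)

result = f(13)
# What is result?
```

Build up from base cases: f(0)=1, f(1)=1, f(2)=2, f(3)=3, f(4)=5, f(5)=8, f(6)=13, ..., f(13)=377

Answer: 377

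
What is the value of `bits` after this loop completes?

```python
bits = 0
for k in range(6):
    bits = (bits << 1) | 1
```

Build 6 consecutive 1-bits: 0b111111
`bits` takes the values: 0 → 1 → 3 → 7 → 15 → 31 → 63

Answer: 63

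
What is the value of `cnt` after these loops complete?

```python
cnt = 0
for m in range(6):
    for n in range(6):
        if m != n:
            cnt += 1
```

6² - 6 (exclude diagonal)
`cnt` takes the values: 0 → 1 → 2 → 3 → 4 → 5 → 6 → 7 → 8 → 9 → 10 → 11 → 12 → 13 → 14 → 15 → 16 → 17 → 18 → 19 → 20 → 21 → 22 → 23 → 24 → 25 → 26 → 27 → 28 → 29 → 30

Answer: 30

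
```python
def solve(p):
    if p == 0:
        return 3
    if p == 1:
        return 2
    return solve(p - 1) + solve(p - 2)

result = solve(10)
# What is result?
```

Build up from base cases: solve(0)=3, solve(1)=2, solve(2)=5, solve(3)=7, solve(4)=12, solve(5)=19, solve(6)=31, ..., solve(10)=212

Answer: 212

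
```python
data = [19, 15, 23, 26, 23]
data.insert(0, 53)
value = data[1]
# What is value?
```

Trace:
`data = [19, 15, 23, 26, 23]` → data = [19, 15, 23, 26, 23]
`data.insert(0, 53)` → data = [53, 19, 15, 23, 26, 23]
`value = data[1]` → value = 19
So value = 19

Answer: 19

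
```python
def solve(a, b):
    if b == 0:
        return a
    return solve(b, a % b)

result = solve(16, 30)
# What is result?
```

solve(16, 30) -> solve(30, 16) -> solve(16, 14) -> solve(14, 2) -> solve(2, 0) -> 2

Answer: 2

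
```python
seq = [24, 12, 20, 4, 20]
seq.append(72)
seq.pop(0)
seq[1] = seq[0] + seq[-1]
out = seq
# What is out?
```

Trace:
`seq = [24, 12, 20, 4, 20]` → seq = [24, 12, 20, 4, 20]
`seq.append(72)` → seq = [24, 12, 20, 4, 20, 72]
`seq.pop(0)` → seq = [12, 20, 4, 20, 72]
`seq[1] = seq[0] + seq[-1]` → seq = [12, 84, 4, 20, 72]
`out = seq` → out = [12, 84, 4, 20, 72]
So out = [12, 84, 4, 20, 72]

Answer: [12, 84, 4, 20, 72]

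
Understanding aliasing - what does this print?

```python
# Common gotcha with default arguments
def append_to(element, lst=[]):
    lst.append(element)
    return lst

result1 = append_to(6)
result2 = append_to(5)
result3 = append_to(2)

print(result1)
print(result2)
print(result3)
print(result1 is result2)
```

Key concept: mutable default argument gotcha.
Step by step:
`result1 = append_to(6)` → result1 = [6]
`result2 = append_to(5)` → result1 = [6, 5] (same object as result2); result2 = [6, 5] (same object as result1)
`result3 = append_to(2)` → result1 = [6, 5, 2] (same object as result2, result3); result2 = [6, 5, 2] (same object as result1, result3); result3 = [6, 5, 2] (same object as result1, result2)
`print(result1)` → prints [6, 5, 2]
`print(result2)` → prints [6, 5, 2]
`print(result3)` → prints [6, 5, 2]
`print(result1 is result2)` → prints True

Answer:
[6, 5, 2]
[6, 5, 2]
[6, 5, 2]
True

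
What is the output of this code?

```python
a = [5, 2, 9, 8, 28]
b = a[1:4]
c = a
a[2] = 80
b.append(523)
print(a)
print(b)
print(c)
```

Key concept: slice vs alias.
Step by step:
`a = [5, 2, 9, 8, 28]` → a = [5, 2, 9, 8, 28]
`b = a[1:4]` → b = [2, 9, 8]
`c = a` → c = [5, 2, 9, 8, 28] (same object as a)
`a[2] = 80` → a = [5, 2, 80, 8, 28] (same object as c); c = [5, 2, 80, 8, 28] (same object as a)
`b.append(523)` → b = [2, 9, 8, 523]
`print(a)` → prints [5, 2, 80, 8, 28]
`print(b)` → prints [2, 9, 8, 523]
`print(c)` → prints [5, 2, 80, 8, 28]

Answer:
[5, 2, 80, 8, 28]
[2, 9, 8, 523]
[5, 2, 80, 8, 28]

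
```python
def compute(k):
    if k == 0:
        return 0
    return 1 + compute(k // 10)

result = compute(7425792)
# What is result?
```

Count of digits of 7425792: 7

Answer: 7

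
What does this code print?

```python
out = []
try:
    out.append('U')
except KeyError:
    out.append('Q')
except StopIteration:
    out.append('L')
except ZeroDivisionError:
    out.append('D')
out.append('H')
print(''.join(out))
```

Execution trace: 'U' (try body, no exception) → 'H' (after the try/except). Output: UH

Answer: UH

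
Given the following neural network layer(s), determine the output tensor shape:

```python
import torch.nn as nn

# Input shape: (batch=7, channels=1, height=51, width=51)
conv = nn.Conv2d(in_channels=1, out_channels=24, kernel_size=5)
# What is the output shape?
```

Input: (7, 1, 51, 51) -> Output: (7, 24, 47, 47)

Answer: (7, 24, 47, 47)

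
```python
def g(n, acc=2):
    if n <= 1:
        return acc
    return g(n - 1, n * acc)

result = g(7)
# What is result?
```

Accumulator trace (n, acc): (7, 2) -> (6, 14) -> (5, 84) -> (4, 420) -> (3, 1680) -> (2, 5040) -> (1, 10080) -> return 10080

Answer: 10080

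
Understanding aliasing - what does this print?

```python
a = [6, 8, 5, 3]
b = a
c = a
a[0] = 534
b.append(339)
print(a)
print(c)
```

Key concept: multiple aliases.
Step by step:
`a = [6, 8, 5, 3]` → a = [6, 8, 5, 3]
`b = a` → b = [6, 8, 5, 3] (same object as a)
`c = a` → c = [6, 8, 5, 3] (same object as a, b)
`a[0] = 534` → a = [534, 8, 5, 3] (same object as b, c); b = [534, 8, 5, 3] (same object as a, c); c = [534, 8, 5, 3] (same object as a, b)
`b.append(339)` → a = [534, 8, 5, 3, 339] (same object as b, c); b = [534, 8, 5, 3, 339] (same object as a, c); c = [534, 8, 5, 3, 339] (same object as a, b)
`print(a)` → prints [534, 8, 5, 3, 339]
`print(c)` → prints [534, 8, 5, 3, 339]

Answer:
[534, 8, 5, 3, 339]
[534, 8, 5, 3, 339]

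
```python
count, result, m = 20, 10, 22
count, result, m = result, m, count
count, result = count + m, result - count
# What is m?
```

Trace:
`count, result, m = 20, 10, 22` → count = 20; result = 10; m = 22
`count, result, m = result, m, count` → count = 10; result = 22; m = 20
`count, result = count + m, result - count` → count = 30; result = 12
So m = 20

Answer: 20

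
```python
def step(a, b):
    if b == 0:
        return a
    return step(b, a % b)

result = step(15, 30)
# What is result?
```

step(15, 30) -> step(30, 15) -> step(15, 0) -> 15

Answer: 15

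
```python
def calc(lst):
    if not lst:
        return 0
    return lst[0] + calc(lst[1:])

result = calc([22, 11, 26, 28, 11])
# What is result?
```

22 + 11 + 26 + 28 + 11 + 0 = 98

Answer: 98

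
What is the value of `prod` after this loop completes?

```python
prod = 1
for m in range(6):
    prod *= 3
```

3^6 = 729
`prod` takes the values: 1 → 3 → 9 → 27 → 81 → 243 → 729

Answer: 729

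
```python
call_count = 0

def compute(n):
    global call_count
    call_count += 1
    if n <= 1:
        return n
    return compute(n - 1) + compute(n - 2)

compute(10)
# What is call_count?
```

Calls(n) = 1 + Calls(n-1) + Calls(n-2); Calls(0)=Calls(1)=1. For n=10 this gives 177.

Answer: 177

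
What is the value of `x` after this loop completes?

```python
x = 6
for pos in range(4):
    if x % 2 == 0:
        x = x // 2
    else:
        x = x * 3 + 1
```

Collatz-style transformation from 6
`x` takes the values: 6 → 3 → 10 → 5 → 16

Answer: 16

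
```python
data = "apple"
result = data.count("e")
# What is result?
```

Trace:
`data = "apple"` → data = 'apple'
`result = data.count("e")` → result = 1
So result = 1

Answer: 1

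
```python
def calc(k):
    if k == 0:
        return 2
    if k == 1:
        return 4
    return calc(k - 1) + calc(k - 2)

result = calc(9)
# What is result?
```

Build up from base cases: calc(0)=2, calc(1)=4, calc(2)=6, calc(3)=10, calc(4)=16, calc(5)=26, calc(6)=42, ..., calc(9)=178

Answer: 178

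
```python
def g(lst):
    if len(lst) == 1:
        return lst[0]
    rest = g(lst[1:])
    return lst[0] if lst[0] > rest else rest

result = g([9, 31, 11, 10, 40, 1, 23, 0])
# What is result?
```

Recursive max over [9, 31, 11, 10, 40, 1, 23, 0] = 40

Answer: 40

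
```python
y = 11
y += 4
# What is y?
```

Trace:
`y = 11` → y = 11
`y += 4` → y = 15
So y = 15

Answer: 15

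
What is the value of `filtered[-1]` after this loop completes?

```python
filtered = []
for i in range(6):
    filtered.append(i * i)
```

Last element of squares 0 to 5
`filtered` takes the values: [] → [0] → [0, 1] → [0, 1, 4] → [0, 1, 4, 9] → [0, 1, 4, 9, 16] → [0, 1, 4, 9, 16, 25]
So `filtered[-1]` = 25

Answer: 25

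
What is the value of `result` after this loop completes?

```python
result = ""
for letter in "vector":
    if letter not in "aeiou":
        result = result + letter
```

Remove vowels from 'vector'
`result` takes the values: "" → "v" → "vc" → "vct" → "vctr"

Answer: "vctr"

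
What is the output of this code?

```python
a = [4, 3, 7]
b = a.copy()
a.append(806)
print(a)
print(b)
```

Key concept: list.copy() creates independent copy.
Step by step:
`a = [4, 3, 7]` → a = [4, 3, 7]
`b = a.copy()` → b = [4, 3, 7]
`a.append(806)` → a = [4, 3, 7, 806]
`print(a)` → prints [4, 3, 7, 806]
`print(b)` → prints [4, 3, 7]

Answer:
[4, 3, 7, 806]
[4, 3, 7]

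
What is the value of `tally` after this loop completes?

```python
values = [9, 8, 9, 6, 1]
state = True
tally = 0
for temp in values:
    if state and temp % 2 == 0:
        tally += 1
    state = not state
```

Count even values at even positions
`tally` takes the values: 0

Answer: 0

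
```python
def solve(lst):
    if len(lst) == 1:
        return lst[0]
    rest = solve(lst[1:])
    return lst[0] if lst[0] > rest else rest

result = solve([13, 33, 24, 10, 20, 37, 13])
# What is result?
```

Recursive max over [13, 33, 24, 10, 20, 37, 13] = 37

Answer: 37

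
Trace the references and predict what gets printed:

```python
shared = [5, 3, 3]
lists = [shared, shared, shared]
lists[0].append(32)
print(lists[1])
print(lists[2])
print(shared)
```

Key concept: list of same reference.
Step by step:
`shared = [5, 3, 3]` → shared = [5, 3, 3]
`lists = [shared, shared, shared]` → lists = [[5, 3, 3], [5, 3, 3], [5, 3, 3]]
`lists[0].append(32)` → shared = [5, 3, 3, 32]; lists = [[5, 3, 3, 32], [5, 3, 3, 32], [5, 3, 3, 32]]
`print(lists[1])` → prints [5, 3, 3, 32]
`print(lists[2])` → prints [5, 3, 3, 32]
`print(shared)` → prints [5, 3, 3, 32]

Answer:
[5, 3, 3, 32]
[5, 3, 3, 32]
[5, 3, 3, 32]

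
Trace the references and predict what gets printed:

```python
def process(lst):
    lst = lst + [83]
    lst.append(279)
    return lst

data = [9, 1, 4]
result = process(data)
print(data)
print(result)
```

Key concept: rebinding parameter vs mutation.
Step by step:
`data = [9, 1, 4]` → data = [9, 1, 4]
`result = process(data)` → result = [9, 1, 4, 83, 279]
`print(data)` → prints [9, 1, 4]
`print(result)` → prints [9, 1, 4, 83, 279]

Answer:
[9, 1, 4]
[9, 1, 4, 83, 279]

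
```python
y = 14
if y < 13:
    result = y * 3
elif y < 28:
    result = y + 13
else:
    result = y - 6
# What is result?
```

Trace:
`y = 14` → y = 14
`if y < 13: ...` → y < 13 is False, y < 28 is True → result = 27
So result = 27

Answer: 27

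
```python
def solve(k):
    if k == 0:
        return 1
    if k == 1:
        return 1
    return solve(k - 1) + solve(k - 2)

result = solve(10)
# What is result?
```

Build up from base cases: solve(0)=1, solve(1)=1, solve(2)=2, solve(3)=3, solve(4)=5, solve(5)=8, solve(6)=13, ..., solve(10)=89

Answer: 89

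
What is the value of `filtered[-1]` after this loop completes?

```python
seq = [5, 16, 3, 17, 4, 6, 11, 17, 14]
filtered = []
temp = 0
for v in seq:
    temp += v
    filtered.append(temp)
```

Cumulative sum ends at 93
`filtered` takes the values: [] → [5] → [5, 21] → [5, 21, 24] → [5, 21, 24, 41] → [5, 21, 24, 41, 45] → [5, 21, 24, 41, 45, 51] → [5, 21, 24, 41, 45, 51, 62] → [5, 21, 24, 41, 45, 51, 62, 79] → [5, 21, 24, 41, 45, 51, 62, 79, 93]
So `filtered[-1]` = 93

Answer: 93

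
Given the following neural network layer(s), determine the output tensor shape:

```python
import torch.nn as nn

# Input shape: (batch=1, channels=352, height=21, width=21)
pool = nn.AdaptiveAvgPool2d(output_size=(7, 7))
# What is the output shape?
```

Input: (1, 352, 21, 21) -> Output: (1, 352, 7, 7)

Answer: (1, 352, 7, 7)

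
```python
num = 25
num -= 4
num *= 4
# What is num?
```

Trace:
`num = 25` → num = 25
`num -= 4` → num = 21
`num *= 4` → num = 84
So num = 84

Answer: 84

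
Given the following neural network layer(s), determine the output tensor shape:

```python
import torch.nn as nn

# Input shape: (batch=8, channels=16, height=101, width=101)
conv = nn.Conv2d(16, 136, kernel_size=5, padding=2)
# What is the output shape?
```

Input: (8, 16, 101, 101) -> Output: (8, 136, 101, 101)

Answer: (8, 136, 101, 101)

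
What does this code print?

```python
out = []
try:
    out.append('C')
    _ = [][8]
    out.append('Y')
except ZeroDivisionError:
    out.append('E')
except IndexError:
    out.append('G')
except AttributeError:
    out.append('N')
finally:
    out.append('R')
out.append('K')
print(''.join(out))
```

Execution trace: 'C' (try body) → 'G' (except IndexError) → 'R' (finally) → 'K' (after the try/except). Output: CGRK

Answer: CGRK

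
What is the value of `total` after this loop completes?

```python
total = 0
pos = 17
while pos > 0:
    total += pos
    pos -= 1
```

Sum 17 down to 1
`total` takes the values: 0 → 17 → 33 → 48 → 62 → 75 → 87 → 98 → 108 → 117 → 125 → 132 → 138 → 143 → 147 → 150 → 152 → 153

Answer: 153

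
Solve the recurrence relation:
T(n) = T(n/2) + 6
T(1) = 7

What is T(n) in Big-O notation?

Each step divides n by 2 and adds 6. After log_2(n) steps we reach T(1)=7. So T(n) = 6·log_2(n) + 7 = O(log n).

Answer: O(log n)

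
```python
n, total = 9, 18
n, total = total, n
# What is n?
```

Trace:
`n, total = 9, 18` → n = 9; total = 18
`n, total = total, n` → n = 18; total = 9
So n = 18

Answer: 18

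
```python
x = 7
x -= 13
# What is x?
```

Trace:
`x = 7` → x = 7
`x -= 13` → x = -6
So x = -6

Answer: -6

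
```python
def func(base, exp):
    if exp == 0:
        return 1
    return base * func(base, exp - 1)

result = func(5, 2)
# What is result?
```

func(5, 2) = 5 * 5 = 25

Answer: 25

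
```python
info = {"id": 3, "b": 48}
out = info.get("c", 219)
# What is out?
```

Trace:
`info = {"id": 3, "b": 48}` → info = {'id': 3, 'b': 48}
`out = info.get("c", 219)` → out = 219
So out = 219

Answer: 219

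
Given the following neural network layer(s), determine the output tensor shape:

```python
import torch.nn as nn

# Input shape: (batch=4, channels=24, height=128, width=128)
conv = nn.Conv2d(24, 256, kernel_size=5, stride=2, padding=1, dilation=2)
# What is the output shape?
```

Input: (4, 24, 128, 128) -> Output: (4, 256, 61, 61)

Answer: (4, 256, 61, 61)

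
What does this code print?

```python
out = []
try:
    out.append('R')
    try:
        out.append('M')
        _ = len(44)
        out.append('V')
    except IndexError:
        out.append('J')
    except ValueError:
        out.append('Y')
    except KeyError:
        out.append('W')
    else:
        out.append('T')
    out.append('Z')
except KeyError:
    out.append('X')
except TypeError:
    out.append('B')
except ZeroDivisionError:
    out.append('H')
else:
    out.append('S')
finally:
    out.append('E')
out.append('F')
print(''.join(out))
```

Execution trace: 'R' (try body) → 'M' (inner try body) → 'B' (except TypeError) → 'E' (finally) → 'F' (after the try/except). Output: RMBEF

Answer: RMBEF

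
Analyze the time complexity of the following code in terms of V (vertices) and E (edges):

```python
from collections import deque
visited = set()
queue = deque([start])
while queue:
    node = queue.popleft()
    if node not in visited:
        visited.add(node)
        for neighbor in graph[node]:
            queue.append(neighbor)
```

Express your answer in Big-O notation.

This is Breadth-first search on a graph. Time complexity: O(V + E).

Answer: O(V + E)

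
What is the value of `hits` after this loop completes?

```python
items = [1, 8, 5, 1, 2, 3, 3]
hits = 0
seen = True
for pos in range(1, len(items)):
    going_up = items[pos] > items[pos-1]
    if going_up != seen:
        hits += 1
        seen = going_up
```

Count direction changes in [1, 8, 5, 1, 2, 3, 3]
`hits` takes the values: 0 → 1 → 2 → 3

Answer: 3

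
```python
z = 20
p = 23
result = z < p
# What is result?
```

Trace:
`z = 20` → z = 20
`p = 23` → p = 23
`result = z < p` → result = True
So result = True

Answer: True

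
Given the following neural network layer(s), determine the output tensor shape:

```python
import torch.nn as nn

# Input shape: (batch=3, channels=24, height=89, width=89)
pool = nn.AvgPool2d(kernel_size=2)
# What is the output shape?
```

Input: (3, 24, 89, 89) -> Output: (3, 24, 44, 44)

Answer: (3, 24, 44, 44)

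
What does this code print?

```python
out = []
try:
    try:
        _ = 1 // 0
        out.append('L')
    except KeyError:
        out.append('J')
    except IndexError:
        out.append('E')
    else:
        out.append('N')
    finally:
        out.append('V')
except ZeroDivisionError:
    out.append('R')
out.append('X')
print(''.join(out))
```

Execution trace: 'V' (finally) → 'R' (outer except ZeroDivisionError) → 'X' (after the try/except). Output: VRX

Answer: VRX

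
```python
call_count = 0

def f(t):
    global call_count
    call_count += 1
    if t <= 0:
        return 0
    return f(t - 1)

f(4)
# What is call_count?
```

Linear recursion stepping by 1: 5 calls from t=4 down to ≤0.

Answer: 5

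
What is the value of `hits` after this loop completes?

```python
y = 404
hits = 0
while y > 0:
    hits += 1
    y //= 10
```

Count digits by repeated division by 10
`hits` takes the values: 0 → 1 → 2 → 3

Answer: 3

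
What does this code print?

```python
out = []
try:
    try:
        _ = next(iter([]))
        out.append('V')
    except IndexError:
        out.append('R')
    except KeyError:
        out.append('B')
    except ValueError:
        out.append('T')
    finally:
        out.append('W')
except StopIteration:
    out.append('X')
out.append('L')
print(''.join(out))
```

Execution trace: 'W' (finally) → 'X' (outer except StopIteration) → 'L' (after the try/except). Output: WXL

Answer: WXL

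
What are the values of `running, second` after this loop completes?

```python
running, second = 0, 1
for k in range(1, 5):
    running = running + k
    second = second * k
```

Sum and factorial of 1 to 4
`running, second` takes the values: (0, 1) → (1, 1) → (3, 1) → (3, 2) → (6, 2) → (6, 6) → (10, 6) → (10, 24)

Answer: 10, 24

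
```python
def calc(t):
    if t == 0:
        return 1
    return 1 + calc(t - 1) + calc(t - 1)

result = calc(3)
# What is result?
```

calc(t) = 1 + 2·calc(t-1), calc(0)=1. Closed form: (1+1)·2^3 - 1 = 15.

Answer: 15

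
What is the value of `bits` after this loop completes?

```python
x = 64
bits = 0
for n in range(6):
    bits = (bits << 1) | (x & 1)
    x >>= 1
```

Reverse lowest 6 bits of 64
`bits` takes the values: 0

Answer: 0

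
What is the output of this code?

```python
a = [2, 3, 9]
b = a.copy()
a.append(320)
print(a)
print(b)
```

Key concept: list.copy() creates independent copy.
Step by step:
`a = [2, 3, 9]` → a = [2, 3, 9]
`b = a.copy()` → b = [2, 3, 9]
`a.append(320)` → a = [2, 3, 9, 320]
`print(a)` → prints [2, 3, 9, 320]
`print(b)` → prints [2, 3, 9]

Answer:
[2, 3, 9, 320]
[2, 3, 9]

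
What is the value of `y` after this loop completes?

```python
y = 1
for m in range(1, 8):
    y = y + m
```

Start at 1, add 1 through 7
`y` takes the values: 1 → 2 → 4 → 7 → 11 → 16 → 22 → 29

Answer: 29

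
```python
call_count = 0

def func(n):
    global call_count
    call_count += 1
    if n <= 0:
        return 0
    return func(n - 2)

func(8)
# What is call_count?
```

Linear recursion stepping by 2: 5 calls from n=8 down to ≤0.

Answer: 5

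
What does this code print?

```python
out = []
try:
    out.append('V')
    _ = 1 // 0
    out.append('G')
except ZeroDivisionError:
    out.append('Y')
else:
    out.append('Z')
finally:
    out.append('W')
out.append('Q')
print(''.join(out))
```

Execution trace: 'V' (try body) → 'Y' (except ZeroDivisionError) → 'W' (finally) → 'Q' (after the try/except). Output: VYWQ

Answer: VYWQ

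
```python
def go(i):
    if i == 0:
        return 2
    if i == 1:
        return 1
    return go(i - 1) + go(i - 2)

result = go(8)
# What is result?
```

Build up from base cases: go(0)=2, go(1)=1, go(2)=3, go(3)=4, go(4)=7, go(5)=11, go(6)=18, ..., go(8)=47

Answer: 47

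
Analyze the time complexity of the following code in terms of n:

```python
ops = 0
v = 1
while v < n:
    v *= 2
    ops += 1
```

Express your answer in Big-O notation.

Each loop level contributes: log n. Multiplying the contributions gives O(log n).

Answer: O(log n)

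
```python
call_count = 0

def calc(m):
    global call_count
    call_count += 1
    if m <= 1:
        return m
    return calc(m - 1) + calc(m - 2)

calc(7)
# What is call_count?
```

Calls(m) = 1 + Calls(m-1) + Calls(m-2); Calls(0)=Calls(1)=1. For m=7 this gives 41.

Answer: 41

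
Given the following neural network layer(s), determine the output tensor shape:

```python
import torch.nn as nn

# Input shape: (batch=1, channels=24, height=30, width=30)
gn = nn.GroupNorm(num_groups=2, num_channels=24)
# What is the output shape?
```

Input: (1, 24, 30, 30) -> Output: (1, 24, 30, 30)

Answer: (1, 24, 30, 30)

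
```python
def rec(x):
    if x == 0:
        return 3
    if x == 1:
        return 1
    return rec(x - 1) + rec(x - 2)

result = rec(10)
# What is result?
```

Build up from base cases: rec(0)=3, rec(1)=1, rec(2)=4, rec(3)=5, rec(4)=9, rec(5)=14, rec(6)=23, ..., rec(10)=157

Answer: 157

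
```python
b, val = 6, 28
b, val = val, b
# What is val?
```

Trace:
`b, val = 6, 28` → b = 6; val = 28
`b, val = val, b` → b = 28; val = 6
So val = 6

Answer: 6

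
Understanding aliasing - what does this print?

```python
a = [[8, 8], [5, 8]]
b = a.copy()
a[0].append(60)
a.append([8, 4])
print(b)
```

Key concept: shallow copy with nested lists.
Step by step:
`a = [[8, 8], [5, 8]]` → a = [[8, 8], [5, 8]]
`b = a.copy()` → b = [[8, 8], [5, 8]]
`a[0].append(60)` → a = [[8, 8, 60], [5, 8]]; b = [[8, 8, 60], [5, 8]]
`a.append([8, 4])` → a = [[8, 8, 60], [5, 8], [8, 4]]
`print(b)` → prints [[8, 8, 60], [5, 8]]

Answer: [[8, 8, 60], [5, 8]]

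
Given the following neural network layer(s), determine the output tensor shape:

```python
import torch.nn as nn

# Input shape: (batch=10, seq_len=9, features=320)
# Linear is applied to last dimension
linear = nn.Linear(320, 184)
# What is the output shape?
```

Input: (10, 9, 320) -> Output: (10, 9, 184)

Answer: (10, 9, 184)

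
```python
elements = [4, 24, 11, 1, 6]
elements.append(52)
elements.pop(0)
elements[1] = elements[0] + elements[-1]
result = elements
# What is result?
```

Trace:
`elements = [4, 24, 11, 1, 6]` → elements = [4, 24, 11, 1, 6]
`elements.append(52)` → elements = [4, 24, 11, 1, 6, 52]
`elements.pop(0)` → elements = [24, 11, 1, 6, 52]
`elements[1] = elements[0] + elements[-1]` → elements = [24, 76, 1, 6, 52]
`result = elements` → result = [24, 76, 1, 6, 52]
So result = [24, 76, 1, 6, 52]

Answer: [24, 76, 1, 6, 52]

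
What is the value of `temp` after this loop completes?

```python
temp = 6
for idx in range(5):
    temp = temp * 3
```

Multiply by 3, 5 times: 6 * 3^5 = 1458
`temp` takes the values: 6 → 18 → 54 → 162 → 486 → 1458

Answer: 1458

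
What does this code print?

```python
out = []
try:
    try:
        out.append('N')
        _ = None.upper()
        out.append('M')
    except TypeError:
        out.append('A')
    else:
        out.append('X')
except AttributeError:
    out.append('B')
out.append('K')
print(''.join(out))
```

Execution trace: 'N' (try body) → 'B' (outer except AttributeError) → 'K' (after the try/except). Output: NBK

Answer: NBK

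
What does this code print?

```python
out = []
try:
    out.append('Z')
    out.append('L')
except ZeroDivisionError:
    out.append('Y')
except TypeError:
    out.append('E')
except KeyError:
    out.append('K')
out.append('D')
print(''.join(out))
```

Execution trace: 'Z' (try body) → 'L' (try body, no exception) → 'D' (after the try/except). Output: ZLD

Answer: ZLD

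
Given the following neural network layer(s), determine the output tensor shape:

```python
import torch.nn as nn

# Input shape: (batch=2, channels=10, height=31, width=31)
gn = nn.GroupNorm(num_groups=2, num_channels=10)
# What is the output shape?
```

Input: (2, 10, 31, 31) -> Output: (2, 10, 31, 31)

Answer: (2, 10, 31, 31)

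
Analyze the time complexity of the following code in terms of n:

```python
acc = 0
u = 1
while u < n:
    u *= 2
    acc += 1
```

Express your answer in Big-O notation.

Each loop level contributes: log n. Multiplying the contributions gives O(log n).

Answer: O(log n)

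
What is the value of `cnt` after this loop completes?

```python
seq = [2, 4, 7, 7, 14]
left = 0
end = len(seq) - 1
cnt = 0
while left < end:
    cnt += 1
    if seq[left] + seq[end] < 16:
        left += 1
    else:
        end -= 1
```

Steps to find pair summing to 16
`cnt` takes the values: 0 → 1 → 2 → 3 → 4

Answer: 4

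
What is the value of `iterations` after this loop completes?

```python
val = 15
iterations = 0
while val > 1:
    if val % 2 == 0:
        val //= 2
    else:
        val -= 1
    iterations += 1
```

Steps to reduce 15 to 1
`iterations` takes the values: 0 → 1 → 2 → 3 → 4 → 5 → 6

Answer: 6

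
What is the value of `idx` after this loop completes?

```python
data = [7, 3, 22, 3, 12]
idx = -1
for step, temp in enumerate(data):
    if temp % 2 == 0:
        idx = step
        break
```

First even number index in [7, 3, 22, 3, 12]
`idx` takes the values: -1 → 2

Answer: 2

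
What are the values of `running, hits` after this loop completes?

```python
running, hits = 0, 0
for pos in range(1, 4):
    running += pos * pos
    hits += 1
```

Sum of squares and count
`running, hits` takes the values: (0, 0) → (1, 0) → (1, 1) → (5, 1) → (5, 2) → (14, 2) → (14, 3)

Answer: 14, 3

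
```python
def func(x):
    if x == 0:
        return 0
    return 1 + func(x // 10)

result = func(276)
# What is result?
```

Count of digits of 276: 3

Answer: 3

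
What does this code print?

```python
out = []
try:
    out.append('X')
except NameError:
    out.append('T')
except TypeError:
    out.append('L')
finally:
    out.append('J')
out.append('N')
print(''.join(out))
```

Execution trace: 'X' (try body, no exception) → 'J' (finally) → 'N' (after the try/except). Output: XJN

Answer: XJN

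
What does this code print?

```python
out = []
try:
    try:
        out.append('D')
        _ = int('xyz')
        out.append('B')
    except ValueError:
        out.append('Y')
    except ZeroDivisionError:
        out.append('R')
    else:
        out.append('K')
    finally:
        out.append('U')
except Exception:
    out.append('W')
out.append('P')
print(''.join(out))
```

Execution trace: 'D' (inner try body) → 'Y' (inner except ValueError) → 'U' (inner finally) → 'P' (after the try/except). Output: DYUP

Answer: DYUP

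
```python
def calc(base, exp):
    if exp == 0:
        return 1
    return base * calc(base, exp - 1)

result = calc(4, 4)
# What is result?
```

calc(4, 4) = 4 * 4 * 4 * 4 = 256

Answer: 256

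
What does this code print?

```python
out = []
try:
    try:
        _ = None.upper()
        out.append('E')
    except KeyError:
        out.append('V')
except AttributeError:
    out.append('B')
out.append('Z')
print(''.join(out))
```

Execution trace: 'B' (outer except AttributeError) → 'Z' (after the try/except). Output: BZ

Answer: BZ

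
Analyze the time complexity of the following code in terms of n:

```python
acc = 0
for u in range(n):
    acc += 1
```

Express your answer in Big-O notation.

Each loop level contributes: n. Multiplying the contributions gives O(n).

Answer: O(n)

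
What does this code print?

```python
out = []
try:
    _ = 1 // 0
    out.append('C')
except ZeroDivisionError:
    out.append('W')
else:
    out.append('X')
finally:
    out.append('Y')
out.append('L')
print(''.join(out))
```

Execution trace: 'W' (except ZeroDivisionError) → 'Y' (finally) → 'L' (after the try/except). Output: WYL

Answer: WYL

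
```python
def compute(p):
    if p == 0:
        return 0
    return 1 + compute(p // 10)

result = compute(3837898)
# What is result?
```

Count of digits of 3837898: 7

Answer: 7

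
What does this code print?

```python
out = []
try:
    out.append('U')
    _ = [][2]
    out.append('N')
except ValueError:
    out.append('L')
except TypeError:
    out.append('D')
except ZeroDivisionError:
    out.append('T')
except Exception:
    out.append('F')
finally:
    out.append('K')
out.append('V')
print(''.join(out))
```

Execution trace: 'U' (try body) → 'F' (except Exception) → 'K' (finally) → 'V' (after the try/except). Output: UFKV

Answer: UFKV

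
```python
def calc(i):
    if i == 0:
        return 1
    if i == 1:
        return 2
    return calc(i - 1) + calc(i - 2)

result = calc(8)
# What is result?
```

Build up from base cases: calc(0)=1, calc(1)=2, calc(2)=3, calc(3)=5, calc(4)=8, calc(5)=13, calc(6)=21, ..., calc(8)=55

Answer: 55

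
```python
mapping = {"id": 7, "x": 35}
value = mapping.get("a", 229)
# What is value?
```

Trace:
`mapping = {"id": 7, "x": 35}` → mapping = {'id': 7, 'x': 35}
`value = mapping.get("a", 229)` → value = 229
So value = 229

Answer: 229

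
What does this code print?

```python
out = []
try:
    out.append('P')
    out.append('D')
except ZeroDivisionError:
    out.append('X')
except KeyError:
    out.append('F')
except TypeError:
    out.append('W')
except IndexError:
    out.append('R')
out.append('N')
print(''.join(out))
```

Execution trace: 'P' (try body) → 'D' (try body, no exception) → 'N' (after the try/except). Output: PDN

Answer: PDN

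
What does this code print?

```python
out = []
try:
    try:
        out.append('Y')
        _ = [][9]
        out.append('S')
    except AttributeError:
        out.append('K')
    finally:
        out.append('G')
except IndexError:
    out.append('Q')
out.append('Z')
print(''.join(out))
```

Execution trace: 'Y' (try body) → 'G' (finally) → 'Q' (outer except IndexError) → 'Z' (after the try/except). Output: YGQZ

Answer: YGQZ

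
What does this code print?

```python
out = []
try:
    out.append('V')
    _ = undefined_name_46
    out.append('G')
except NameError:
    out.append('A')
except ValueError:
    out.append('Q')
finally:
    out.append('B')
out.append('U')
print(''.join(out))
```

Execution trace: 'V' (try body) → 'A' (except NameError) → 'B' (finally) → 'U' (after the try/except). Output: VABU

Answer: VABU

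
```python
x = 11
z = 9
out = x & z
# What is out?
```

Trace:
`x = 11` → x = 11
`z = 9` → z = 9
`out = x & z` → out = 9
So out = 9

Answer: 9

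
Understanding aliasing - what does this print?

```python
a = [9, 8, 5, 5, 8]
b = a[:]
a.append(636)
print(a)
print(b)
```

Key concept: slice [:] creates copy.
Step by step:
`a = [9, 8, 5, 5, 8]` → a = [9, 8, 5, 5, 8]
`b = a[:]` → b = [9, 8, 5, 5, 8]
`a.append(636)` → a = [9, 8, 5, 5, 8, 636]
`print(a)` → prints [9, 8, 5, 5, 8, 636]
`print(b)` → prints [9, 8, 5, 5, 8]

Answer:
[9, 8, 5, 5, 8, 636]
[9, 8, 5, 5, 8]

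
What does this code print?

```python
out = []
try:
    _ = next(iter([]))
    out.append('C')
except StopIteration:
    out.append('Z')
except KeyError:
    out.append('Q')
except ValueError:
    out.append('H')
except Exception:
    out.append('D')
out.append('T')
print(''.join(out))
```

Execution trace: 'Z' (except StopIteration) → 'T' (after the try/except). Output: ZT

Answer: ZT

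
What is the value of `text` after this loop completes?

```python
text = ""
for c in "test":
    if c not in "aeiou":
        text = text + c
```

Remove vowels from 'test'
`text` takes the values: "" → "t" → "ts" → "tst"

Answer: "tst"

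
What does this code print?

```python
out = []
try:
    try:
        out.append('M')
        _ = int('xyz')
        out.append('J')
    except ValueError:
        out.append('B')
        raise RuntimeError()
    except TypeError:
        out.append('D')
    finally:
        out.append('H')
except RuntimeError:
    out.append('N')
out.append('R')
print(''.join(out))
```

Execution trace: 'M' (inner try body) → 'B' (inner except ValueError) → 'H' (inner finally) → 'N' (outer except RuntimeError) → 'R' (after the try/except). Output: MBHNR

Answer: MBHNR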